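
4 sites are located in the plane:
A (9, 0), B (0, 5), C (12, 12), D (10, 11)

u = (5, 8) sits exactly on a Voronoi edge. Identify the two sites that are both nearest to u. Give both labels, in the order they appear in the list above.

B and D

Squared distances from u to each site:
|uA|² = (5−9)² + (8−0)² = 16 + 64 = 80
|uB|² = (5−0)² + (8−5)² = 25 + 9 = 34
|uC|² = (5−12)² + (8−12)² = 49 + 16 = 65
|uD|² = (5−10)² + (8−11)² = 25 + 9 = 34
u is equidistant from B and D (both at squared distance 34), and every other site is strictly farther — so u lies on the B–D Voronoi edge.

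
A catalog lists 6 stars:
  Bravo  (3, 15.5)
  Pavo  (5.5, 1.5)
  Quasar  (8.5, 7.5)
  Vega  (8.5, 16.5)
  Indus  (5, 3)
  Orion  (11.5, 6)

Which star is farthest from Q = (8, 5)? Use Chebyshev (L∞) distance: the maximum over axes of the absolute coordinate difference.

Vega

d(Q, Bravo) = max(5, 10.5) = 10.5
d(Q, Pavo) = max(2.5, 3.5) = 3.5
d(Q, Quasar) = max(0.5, 2.5) = 2.5
d(Q, Vega) = max(0.5, 11.5) = 11.5
d(Q, Indus) = max(3, 2) = 3
d(Q, Orion) = max(3.5, 1) = 3.5
The largest is to Vega.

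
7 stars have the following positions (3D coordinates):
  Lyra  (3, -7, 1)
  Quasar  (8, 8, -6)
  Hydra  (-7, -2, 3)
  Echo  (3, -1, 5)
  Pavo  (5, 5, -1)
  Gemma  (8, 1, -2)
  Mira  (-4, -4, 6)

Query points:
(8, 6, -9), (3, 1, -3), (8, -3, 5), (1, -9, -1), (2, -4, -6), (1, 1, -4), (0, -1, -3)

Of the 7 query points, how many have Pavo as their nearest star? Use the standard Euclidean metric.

2

(8, 6, -9) — d² to each: Lyra:294, Quasar:13, Hydra:433, Echo:270, Pavo:74, Gemma:74, Mira:469 → nearest is Quasar
(3, 1, -3) — d² to each: Lyra:80, Quasar:83, Hydra:145, Echo:68, Pavo:24, Gemma:26, Mira:155 → nearest is Pavo
(8, -3, 5) — d² to each: Lyra:57, Quasar:242, Hydra:230, Echo:29, Pavo:109, Gemma:65, Mira:146 → nearest is Echo
(1, -9, -1) — d² to each: Lyra:12, Quasar:363, Hydra:129, Echo:104, Pavo:212, Gemma:150, Mira:99 → nearest is Lyra
(2, -4, -6) — d² to each: Lyra:59, Quasar:180, Hydra:166, Echo:131, Pavo:115, Gemma:77, Mira:180 → nearest is Lyra
(1, 1, -4) — d² to each: Lyra:93, Quasar:102, Hydra:122, Echo:89, Pavo:41, Gemma:53, Mira:150 → nearest is Pavo
(0, -1, -3) — d² to each: Lyra:61, Quasar:154, Hydra:86, Echo:73, Pavo:65, Gemma:69, Mira:106 → nearest is Lyra
2 of the 7 points have Pavo as nearest.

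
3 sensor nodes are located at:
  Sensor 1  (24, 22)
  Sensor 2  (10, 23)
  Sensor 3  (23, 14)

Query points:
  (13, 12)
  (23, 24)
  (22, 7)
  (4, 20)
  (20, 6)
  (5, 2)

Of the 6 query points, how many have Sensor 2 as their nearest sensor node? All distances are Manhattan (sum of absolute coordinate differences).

2

(13, 12) — d to each: Sensor 1:21, Sensor 2:14, Sensor 3:12 → nearest is Sensor 3
(23, 24) — d to each: Sensor 1:3, Sensor 2:14, Sensor 3:10 → nearest is Sensor 1
(22, 7) — d to each: Sensor 1:17, Sensor 2:28, Sensor 3:8 → nearest is Sensor 3
(4, 20) — d to each: Sensor 1:22, Sensor 2:9, Sensor 3:25 → nearest is Sensor 2
(20, 6) — d to each: Sensor 1:20, Sensor 2:27, Sensor 3:11 → nearest is Sensor 3
(5, 2) — d to each: Sensor 1:39, Sensor 2:26, Sensor 3:30 → nearest is Sensor 2
2 of the 6 points have Sensor 2 as nearest.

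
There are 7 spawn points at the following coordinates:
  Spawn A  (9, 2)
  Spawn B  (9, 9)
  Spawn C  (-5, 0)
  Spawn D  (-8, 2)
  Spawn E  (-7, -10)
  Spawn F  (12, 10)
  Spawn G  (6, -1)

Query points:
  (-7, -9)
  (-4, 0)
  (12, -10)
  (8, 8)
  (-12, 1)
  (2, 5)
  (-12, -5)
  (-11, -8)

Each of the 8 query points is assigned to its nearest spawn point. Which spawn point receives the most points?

Spawn E

(-7, -9) — d² to each: Spawn A:377, Spawn B:580, Spawn C:85, Spawn D:122, Spawn E:1, Spawn F:722, Spawn G:233 → nearest is Spawn E
(-4, 0) — d² to each: Spawn A:173, Spawn B:250, Spawn C:1, Spawn D:20, Spawn E:109, Spawn F:356, Spawn G:101 → nearest is Spawn C
(12, -10) — d² to each: Spawn A:153, Spawn B:370, Spawn C:389, Spawn D:544, Spawn E:361, Spawn F:400, Spawn G:117 → nearest is Spawn G
(8, 8) — d² to each: Spawn A:37, Spawn B:2, Spawn C:233, Spawn D:292, Spawn E:549, Spawn F:20, Spawn G:85 → nearest is Spawn B
(-12, 1) — d² to each: Spawn A:442, Spawn B:505, Spawn C:50, Spawn D:17, Spawn E:146, Spawn F:657, Spawn G:328 → nearest is Spawn D
(2, 5) — d² to each: Spawn A:58, Spawn B:65, Spawn C:74, Spawn D:109, Spawn E:306, Spawn F:125, Spawn G:52 → nearest is Spawn G
(-12, -5) — d² to each: Spawn A:490, Spawn B:637, Spawn C:74, Spawn D:65, Spawn E:50, Spawn F:801, Spawn G:340 → nearest is Spawn E
(-11, -8) — d² to each: Spawn A:500, Spawn B:689, Spawn C:100, Spawn D:109, Spawn E:20, Spawn F:853, Spawn G:338 → nearest is Spawn E
Tally — Spawn B:1, Spawn C:1, Spawn D:1, Spawn E:3, Spawn G:2. Spawn E captures the most (3).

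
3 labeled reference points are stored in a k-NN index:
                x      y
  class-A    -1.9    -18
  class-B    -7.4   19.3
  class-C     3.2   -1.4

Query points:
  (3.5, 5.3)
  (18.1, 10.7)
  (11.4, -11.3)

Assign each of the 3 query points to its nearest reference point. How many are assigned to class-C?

(3.5, 5.3) — d² to each: class-A:572.05, class-B:314.81, class-C:44.98 → nearest is class-C
(18.1, 10.7) — d² to each: class-A:1223.69, class-B:724.21, class-C:368.42 → nearest is class-C
(11.4, -11.3) — d² to each: class-A:221.78, class-B:1289.8, class-C:165.25 → nearest is class-C
3 of the 3 points have class-C as nearest.

3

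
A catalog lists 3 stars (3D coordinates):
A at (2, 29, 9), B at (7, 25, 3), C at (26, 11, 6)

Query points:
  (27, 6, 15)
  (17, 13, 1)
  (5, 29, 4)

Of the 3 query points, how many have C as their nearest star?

(27, 6, 15) — d² to each: A:1190, B:905, C:107 → nearest is C
(17, 13, 1) — d² to each: A:545, B:248, C:110 → nearest is C
(5, 29, 4) — d² to each: A:34, B:21, C:769 → nearest is B
2 of the 3 points have C as nearest.

2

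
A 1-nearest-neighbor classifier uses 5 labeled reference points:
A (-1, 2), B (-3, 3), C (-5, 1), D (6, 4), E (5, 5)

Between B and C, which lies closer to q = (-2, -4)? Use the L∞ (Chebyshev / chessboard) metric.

C

d(q,B) = max(1, 7) = 7
d(q,C) = max(3, 5) = 5
7 > 5, so C is closer.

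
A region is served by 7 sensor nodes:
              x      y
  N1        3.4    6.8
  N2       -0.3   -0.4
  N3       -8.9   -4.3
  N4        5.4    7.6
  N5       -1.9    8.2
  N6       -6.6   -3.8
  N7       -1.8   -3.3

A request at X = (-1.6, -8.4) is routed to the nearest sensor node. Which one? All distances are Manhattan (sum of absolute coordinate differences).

d(X,N1) = 5 + 15.2 = 20.2
d(X,N2) = 1.3 + 8 = 9.3
d(X,N3) = 7.3 + 4.1 = 11.4
d(X,N4) = 7 + 16 = 23
d(X,N5) = 0.3 + 16.6 = 16.9
d(X,N6) = 5 + 4.6 = 9.6
d(X,N7) = 0.2 + 5.1 = 5.3
The smallest is to N7, so X lies in the Voronoi region of N7.

N7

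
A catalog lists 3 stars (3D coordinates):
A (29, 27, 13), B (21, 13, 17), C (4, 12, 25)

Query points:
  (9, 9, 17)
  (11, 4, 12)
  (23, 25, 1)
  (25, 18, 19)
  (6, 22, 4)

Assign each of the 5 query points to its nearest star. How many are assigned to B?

(9, 9, 17) — d² to each: A:740, B:160, C:98 → nearest is C
(11, 4, 12) — d² to each: A:854, B:206, C:282 → nearest is B
(23, 25, 1) — d² to each: A:184, B:404, C:1106 → nearest is A
(25, 18, 19) — d² to each: A:133, B:45, C:513 → nearest is B
(6, 22, 4) — d² to each: A:635, B:475, C:545 → nearest is B
3 of the 5 points have B as nearest.

3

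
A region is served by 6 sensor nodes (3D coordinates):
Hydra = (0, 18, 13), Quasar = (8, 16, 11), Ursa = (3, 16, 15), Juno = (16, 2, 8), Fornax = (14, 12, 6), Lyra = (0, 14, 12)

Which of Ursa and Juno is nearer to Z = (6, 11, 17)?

Ursa

Compare squared distances:
d²(Z, Ursa) = (6−3)² + (11−16)² + (17−15)² = 9 + 25 + 4 = 38
d²(Z, Juno) = (6−16)² + (11−2)² + (17−8)² = 100 + 81 + 81 = 262
38 < 262, so Ursa is closer.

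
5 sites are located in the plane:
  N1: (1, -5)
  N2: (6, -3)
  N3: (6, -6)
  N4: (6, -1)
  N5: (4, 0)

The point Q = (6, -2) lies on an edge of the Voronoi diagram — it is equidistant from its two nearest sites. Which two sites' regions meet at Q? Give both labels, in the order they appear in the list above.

Squared distances from Q to each site:
|QN1|² = (6−1)² + (-2−(-5))² = 25 + 9 = 34
|QN2|² = (6−6)² + (-2−(-3))² = 0 + 1 = 1
|QN3|² = (6−6)² + (-2−(-6))² = 0 + 16 = 16
|QN4|² = (6−6)² + (-2−(-1))² = 0 + 1 = 1
|QN5|² = (6−4)² + (-2−0)² = 4 + 4 = 8
Q is equidistant from N2 and N4 (both at squared distance 1), and every other site is strictly farther — so Q lies on the N2–N4 Voronoi edge.

N2 and N4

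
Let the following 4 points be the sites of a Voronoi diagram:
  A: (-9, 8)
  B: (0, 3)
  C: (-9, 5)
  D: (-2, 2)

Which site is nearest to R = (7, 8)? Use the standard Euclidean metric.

Squared Euclidean distances:
|RA|² = (7−(-9))² + (8−8)² = 256 + 0 = 256
|RB|² = (7−0)² + (8−3)² = 49 + 25 = 74
|RC|² = (7−(-9))² + (8−5)² = 256 + 9 = 265
|RD|² = (7−(-2))² + (8−2)² = 81 + 36 = 117
Minimum is at B.

B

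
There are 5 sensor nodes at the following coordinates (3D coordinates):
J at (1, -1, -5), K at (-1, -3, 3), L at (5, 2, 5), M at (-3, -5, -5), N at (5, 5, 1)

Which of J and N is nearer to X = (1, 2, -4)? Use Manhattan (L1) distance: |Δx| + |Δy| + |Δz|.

J

d(X,J) = |1−1| + |2−(-1)| + |-4−(-5)| = 0 + 3 + 1 = 4
d(X,N) = |1−5| + |2−5| + |-4−1| = 4 + 3 + 5 = 12
4 < 12, so J is closer.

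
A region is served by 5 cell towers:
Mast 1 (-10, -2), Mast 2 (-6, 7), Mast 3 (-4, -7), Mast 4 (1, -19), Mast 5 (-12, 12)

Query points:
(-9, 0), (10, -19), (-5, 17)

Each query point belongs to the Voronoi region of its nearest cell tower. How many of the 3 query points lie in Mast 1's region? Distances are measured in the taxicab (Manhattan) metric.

1

(-9, 0) — d to each: Mast 1:3, Mast 2:10, Mast 3:12, Mast 4:29, Mast 5:15 → nearest is Mast 1
(10, -19) — d to each: Mast 1:37, Mast 2:42, Mast 3:26, Mast 4:9, Mast 5:53 → nearest is Mast 4
(-5, 17) — d to each: Mast 1:24, Mast 2:11, Mast 3:25, Mast 4:42, Mast 5:12 → nearest is Mast 2
1 of the 3 points has Mast 1 as nearest.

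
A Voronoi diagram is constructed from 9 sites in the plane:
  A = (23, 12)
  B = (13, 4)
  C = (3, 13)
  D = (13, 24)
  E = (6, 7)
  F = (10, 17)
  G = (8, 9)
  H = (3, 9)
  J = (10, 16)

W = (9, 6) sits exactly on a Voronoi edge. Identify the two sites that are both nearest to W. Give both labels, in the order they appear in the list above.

Squared distances from W to each site:
|WA|² = (9−23)² + (6−12)² = 196 + 36 = 232
|WB|² = (9−13)² + (6−4)² = 16 + 4 = 20
|WC|² = (9−3)² + (6−13)² = 36 + 49 = 85
|WD|² = (9−13)² + (6−24)² = 16 + 324 = 340
|WE|² = (9−6)² + (6−7)² = 9 + 1 = 10
|WF|² = (9−10)² + (6−17)² = 1 + 121 = 122
|WG|² = (9−8)² + (6−9)² = 1 + 9 = 10
|WH|² = (9−3)² + (6−9)² = 36 + 9 = 45
|WJ|² = (9−10)² + (6−16)² = 1 + 100 = 101
W is equidistant from E and G (both at squared distance 10), and every other site is strictly farther — so W lies on the E–G Voronoi edge.

E and G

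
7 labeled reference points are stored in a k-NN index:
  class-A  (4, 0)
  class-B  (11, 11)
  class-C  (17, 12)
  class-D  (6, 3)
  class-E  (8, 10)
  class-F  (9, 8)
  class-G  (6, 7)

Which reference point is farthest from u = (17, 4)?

class-A

Compare squared distances (the ordering matches that of the actual distances):
d²(u, class-A) = (17−4)² + (4−0)² = 169 + 16 = 185
d²(u, class-B) = (17−11)² + (4−11)² = 36 + 49 = 85
d²(u, class-C) = (17−17)² + (4−12)² = 0 + 64 = 64
d²(u, class-D) = (17−6)² + (4−3)² = 121 + 1 = 122
d²(u, class-E) = (17−8)² + (4−10)² = 81 + 36 = 117
d²(u, class-F) = (17−9)² + (4−8)² = 64 + 16 = 80
d²(u, class-G) = (17−6)² + (4−7)² = 121 + 9 = 130
The largest is to class-A.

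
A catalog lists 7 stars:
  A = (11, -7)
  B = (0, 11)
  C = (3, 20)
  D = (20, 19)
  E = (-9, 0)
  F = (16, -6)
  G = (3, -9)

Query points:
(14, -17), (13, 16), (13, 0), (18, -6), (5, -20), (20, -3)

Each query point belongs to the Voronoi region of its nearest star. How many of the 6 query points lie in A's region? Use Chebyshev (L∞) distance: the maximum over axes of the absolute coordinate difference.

1

(14, -17) — d to each: A:10, B:28, C:37, D:36, E:23, F:11, G:11 → nearest is A
(13, 16) — d to each: A:23, B:13, C:10, D:7, E:22, F:22, G:25 → nearest is D
(13, 0) — d to each: A:7, B:13, C:20, D:19, E:22, F:6, G:10 → nearest is F
(18, -6) — d to each: A:7, B:18, C:26, D:25, E:27, F:2, G:15 → nearest is F
(5, -20) — d to each: A:13, B:31, C:40, D:39, E:20, F:14, G:11 → nearest is G
(20, -3) — d to each: A:9, B:20, C:23, D:22, E:29, F:4, G:17 → nearest is F
1 of the 6 points has A as nearest.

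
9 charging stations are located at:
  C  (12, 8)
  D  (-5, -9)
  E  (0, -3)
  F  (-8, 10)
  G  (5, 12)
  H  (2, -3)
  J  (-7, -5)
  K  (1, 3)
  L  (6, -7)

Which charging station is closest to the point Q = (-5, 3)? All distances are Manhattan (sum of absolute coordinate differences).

d(Q,C) = 17 + 5 = 22
d(Q,D) = 0 + 12 = 12
d(Q,E) = 5 + 6 = 11
d(Q,F) = 3 + 7 = 10
d(Q,G) = 10 + 9 = 19
d(Q,H) = 7 + 6 = 13
d(Q,J) = 2 + 8 = 10
d(Q,K) = 6 + 0 = 6
d(Q,L) = 11 + 10 = 21
Minimum is at K.

K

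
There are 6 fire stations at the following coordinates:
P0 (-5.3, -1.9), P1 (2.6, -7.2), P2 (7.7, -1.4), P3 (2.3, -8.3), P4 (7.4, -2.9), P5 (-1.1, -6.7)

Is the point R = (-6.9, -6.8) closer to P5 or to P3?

Compare squared distances:
|RP5|² = (-6.9−(-1.1))² + (-6.8−(-6.7))² = 33.64 + 0.01 = 33.65
|RP3|² = (-6.9−2.3)² + (-6.8−(-8.3))² = 84.64 + 2.25 = 86.89
33.65 < 86.89, so P5 is closer.

P5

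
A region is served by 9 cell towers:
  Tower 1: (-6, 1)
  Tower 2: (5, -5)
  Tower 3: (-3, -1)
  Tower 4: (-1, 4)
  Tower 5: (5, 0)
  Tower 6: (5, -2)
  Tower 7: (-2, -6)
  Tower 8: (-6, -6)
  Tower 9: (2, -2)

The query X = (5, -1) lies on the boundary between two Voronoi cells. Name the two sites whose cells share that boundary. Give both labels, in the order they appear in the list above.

Squared distances from X to each site:
d²(X, Tower 1) = (5−(-6))² + (-1−1)² = 121 + 4 = 125
d²(X, Tower 2) = (5−5)² + (-1−(-5))² = 0 + 16 = 16
d²(X, Tower 3) = (5−(-3))² + (-1−(-1))² = 64 + 0 = 64
d²(X, Tower 4) = (5−(-1))² + (-1−4)² = 36 + 25 = 61
d²(X, Tower 5) = (5−5)² + (-1−0)² = 0 + 1 = 1
d²(X, Tower 6) = (5−5)² + (-1−(-2))² = 0 + 1 = 1
d²(X, Tower 7) = (5−(-2))² + (-1−(-6))² = 49 + 25 = 74
d²(X, Tower 8) = (5−(-6))² + (-1−(-6))² = 121 + 25 = 146
d²(X, Tower 9) = (5−2)² + (-1−(-2))² = 9 + 1 = 10
X is equidistant from Tower 5 and Tower 6 (both at squared distance 1), and every other site is strictly farther — so X lies on the Tower 5–Tower 6 Voronoi edge.

Tower 5 and Tower 6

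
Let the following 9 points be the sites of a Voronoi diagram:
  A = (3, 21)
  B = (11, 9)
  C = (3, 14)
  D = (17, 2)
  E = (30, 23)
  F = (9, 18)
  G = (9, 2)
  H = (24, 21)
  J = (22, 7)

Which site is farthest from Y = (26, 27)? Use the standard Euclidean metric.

Compare squared distances (the ordering matches that of the actual distances):
|YA|² = (26−3)² + (27−21)² = 529 + 36 = 565
|YB|² = (26−11)² + (27−9)² = 225 + 324 = 549
|YC|² = (26−3)² + (27−14)² = 529 + 169 = 698
|YD|² = (26−17)² + (27−2)² = 81 + 625 = 706
|YE|² = (26−30)² + (27−23)² = 16 + 16 = 32
|YF|² = (26−9)² + (27−18)² = 289 + 81 = 370
|YG|² = (26−9)² + (27−2)² = 289 + 625 = 914
|YH|² = (26−24)² + (27−21)² = 4 + 36 = 40
|YJ|² = (26−22)² + (27−7)² = 16 + 400 = 416
The largest is to G.

G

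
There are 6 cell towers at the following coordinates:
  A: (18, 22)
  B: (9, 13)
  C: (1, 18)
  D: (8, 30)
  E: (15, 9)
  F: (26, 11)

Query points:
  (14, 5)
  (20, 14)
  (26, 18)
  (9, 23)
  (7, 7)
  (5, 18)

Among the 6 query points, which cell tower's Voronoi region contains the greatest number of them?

(14, 5) — d² to each: A:305, B:89, C:338, D:661, E:17, F:180 → nearest is E
(20, 14) — d² to each: A:68, B:122, C:377, D:400, E:50, F:45 → nearest is F
(26, 18) — d² to each: A:80, B:314, C:625, D:468, E:202, F:49 → nearest is F
(9, 23) — d² to each: A:82, B:100, C:89, D:50, E:232, F:433 → nearest is D
(7, 7) — d² to each: A:346, B:40, C:157, D:530, E:68, F:377 → nearest is B
(5, 18) — d² to each: A:185, B:41, C:16, D:153, E:181, F:490 → nearest is C
Tally — B:1, C:1, D:1, E:1, F:2. F captures the most (2).

F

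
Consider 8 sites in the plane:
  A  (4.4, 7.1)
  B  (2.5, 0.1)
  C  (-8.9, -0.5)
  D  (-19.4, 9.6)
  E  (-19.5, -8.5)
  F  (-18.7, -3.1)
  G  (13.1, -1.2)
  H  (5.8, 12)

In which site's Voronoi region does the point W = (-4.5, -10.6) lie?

C

Squared Euclidean distances:
|WA|² = (-4.5−4.4)² + (-10.6−7.1)² = 79.21 + 313.29 = 392.5
|WB|² = (-4.5−2.5)² + (-10.6−0.1)² = 49 + 114.49 = 163.49
|WC|² = (-4.5−(-8.9))² + (-10.6−(-0.5))² = 19.36 + 102.01 = 121.37
|WD|² = (-4.5−(-19.4))² + (-10.6−9.6)² = 222.01 + 408.04 = 630.05
|WE|² = (-4.5−(-19.5))² + (-10.6−(-8.5))² = 225 + 4.41 = 229.41
|WF|² = (-4.5−(-18.7))² + (-10.6−(-3.1))² = 201.64 + 56.25 = 257.89
|WG|² = (-4.5−13.1)² + (-10.6−(-1.2))² = 309.76 + 88.36 = 398.12
|WH|² = (-4.5−5.8)² + (-10.6−12)² = 106.09 + 510.76 = 616.85
The smallest is to C, so W lies in the Voronoi region of C.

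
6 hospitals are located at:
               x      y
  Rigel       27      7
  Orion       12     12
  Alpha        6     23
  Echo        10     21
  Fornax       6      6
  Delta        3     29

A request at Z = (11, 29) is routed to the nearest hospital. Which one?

Compare squared distances (the ordering matches that of the actual distances):
d²(Z, Rigel) = 256 + 484 = 740
d²(Z, Orion) = 1 + 289 = 290
d²(Z, Alpha) = 25 + 36 = 61
d²(Z, Echo) = 1 + 64 = 65
d²(Z, Fornax) = 25 + 529 = 554
d²(Z, Delta) = 64 + 0 = 64
The smallest is to Alpha, so Z lies in the Voronoi region of Alpha.

Alpha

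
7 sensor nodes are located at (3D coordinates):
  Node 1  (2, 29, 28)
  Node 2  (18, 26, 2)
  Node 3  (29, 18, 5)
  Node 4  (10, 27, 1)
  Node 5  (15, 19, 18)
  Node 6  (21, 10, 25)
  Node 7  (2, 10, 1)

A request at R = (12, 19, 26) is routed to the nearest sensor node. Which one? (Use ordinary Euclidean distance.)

Since √ is increasing, it suffices to compare squared distances:
d²(R, Node 1) = 100 + 100 + 4 = 204
d²(R, Node 2) = 36 + 49 + 576 = 661
d²(R, Node 3) = 289 + 1 + 441 = 731
d²(R, Node 4) = 4 + 64 + 625 = 693
d²(R, Node 5) = 9 + 0 + 64 = 73
d²(R, Node 6) = 81 + 81 + 1 = 163
d²(R, Node 7) = 100 + 81 + 625 = 806
Node 5 is nearest.

Node 5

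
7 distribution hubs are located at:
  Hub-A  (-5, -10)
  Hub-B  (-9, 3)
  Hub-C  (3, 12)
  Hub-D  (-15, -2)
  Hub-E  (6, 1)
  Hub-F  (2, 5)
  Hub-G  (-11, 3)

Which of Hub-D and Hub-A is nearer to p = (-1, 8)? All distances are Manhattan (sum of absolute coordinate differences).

Hub-A

d(p, Hub-D) = |-1−(-15)| + |8−(-2)| = 14 + 10 = 24
d(p, Hub-A) = |-1−(-5)| + |8−(-10)| = 4 + 18 = 22
24 > 22, so Hub-A is closer.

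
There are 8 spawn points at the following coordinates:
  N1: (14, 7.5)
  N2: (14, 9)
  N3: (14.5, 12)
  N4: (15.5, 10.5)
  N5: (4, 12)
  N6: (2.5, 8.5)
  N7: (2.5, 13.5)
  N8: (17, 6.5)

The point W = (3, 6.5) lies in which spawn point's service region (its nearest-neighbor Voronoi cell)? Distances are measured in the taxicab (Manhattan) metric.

N6

d(W,N1) = 11 + 1 = 12
d(W,N2) = 11 + 2.5 = 13.5
d(W,N3) = 11.5 + 5.5 = 17
d(W,N4) = 12.5 + 4 = 16.5
d(W,N5) = 1 + 5.5 = 6.5
d(W,N6) = 0.5 + 2 = 2.5
d(W,N7) = 0.5 + 7 = 7.5
d(W,N8) = 14 + 0 = 14
Minimum is at N6.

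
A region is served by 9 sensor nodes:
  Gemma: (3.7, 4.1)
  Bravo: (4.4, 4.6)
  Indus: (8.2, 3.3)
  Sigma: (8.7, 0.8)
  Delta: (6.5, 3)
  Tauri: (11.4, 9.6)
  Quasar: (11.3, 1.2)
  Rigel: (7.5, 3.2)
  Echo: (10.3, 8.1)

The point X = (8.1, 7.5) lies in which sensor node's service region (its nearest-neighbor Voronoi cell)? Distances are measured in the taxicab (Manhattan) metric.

d(X, Gemma) = |8.1−3.7| + |7.5−4.1| = 4.4 + 3.4 = 7.8
d(X, Bravo) = |8.1−4.4| + |7.5−4.6| = 3.7 + 2.9 = 6.6
d(X, Indus) = |8.1−8.2| + |7.5−3.3| = 0.1 + 4.2 = 4.3
d(X, Sigma) = |8.1−8.7| + |7.5−0.8| = 0.6 + 6.7 = 7.3
d(X, Delta) = |8.1−6.5| + |7.5−3| = 1.6 + 4.5 = 6.1
d(X, Tauri) = |8.1−11.4| + |7.5−9.6| = 3.3 + 2.1 = 5.4
d(X, Quasar) = |8.1−11.3| + |7.5−1.2| = 3.2 + 6.3 = 9.5
d(X, Rigel) = |8.1−7.5| + |7.5−3.2| = 0.6 + 4.3 = 4.9
d(X, Echo) = |8.1−10.3| + |7.5−8.1| = 2.2 + 0.6 = 2.8
The smallest is to Echo, so X lies in the Voronoi region of Echo.

Echo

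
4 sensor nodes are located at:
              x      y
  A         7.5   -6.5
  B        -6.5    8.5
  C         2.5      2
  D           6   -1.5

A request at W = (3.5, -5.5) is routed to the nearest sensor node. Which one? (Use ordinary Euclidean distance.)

Compare squared distances (the ordering matches that of the actual distances):
|WA|² = 16 + 1 = 17
|WB|² = 100 + 196 = 296
|WC|² = 1 + 56.25 = 57.25
|WD|² = 6.25 + 16 = 22.25
The smallest is to A, so W lies in the Voronoi region of A.

A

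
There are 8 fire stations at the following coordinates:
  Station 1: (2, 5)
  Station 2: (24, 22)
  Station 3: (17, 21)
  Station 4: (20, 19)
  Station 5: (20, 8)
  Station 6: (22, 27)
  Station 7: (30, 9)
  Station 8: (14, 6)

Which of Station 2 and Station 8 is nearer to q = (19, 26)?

Station 2

Compare squared distances:
d²(q, Station 2) = (19−24)² + (26−22)² = 25 + 16 = 41
d²(q, Station 8) = (19−14)² + (26−6)² = 25 + 400 = 425
41 < 425, so Station 2 is closer.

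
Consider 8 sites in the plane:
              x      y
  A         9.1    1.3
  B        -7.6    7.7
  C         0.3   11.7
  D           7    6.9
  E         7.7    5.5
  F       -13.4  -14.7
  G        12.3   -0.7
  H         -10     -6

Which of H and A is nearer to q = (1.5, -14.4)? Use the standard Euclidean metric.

Compare squared distances:
|qH|² = (1.5−(-10))² + (-14.4−(-6))² = 132.25 + 70.56 = 202.81
|qA|² = (1.5−9.1)² + (-14.4−1.3)² = 57.76 + 246.49 = 304.25
202.81 < 304.25, so H is closer.

H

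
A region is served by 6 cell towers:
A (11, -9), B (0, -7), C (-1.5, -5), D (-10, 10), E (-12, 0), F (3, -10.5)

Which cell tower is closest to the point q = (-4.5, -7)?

Squared Euclidean distances:
|qA|² = (-4.5−11)² + (-7−(-9))² = 240.25 + 4 = 244.25
|qB|² = (-4.5−0)² + (-7−(-7))² = 20.25 + 0 = 20.25
|qC|² = (-4.5−(-1.5))² + (-7−(-5))² = 9 + 4 = 13
|qD|² = (-4.5−(-10))² + (-7−10)² = 30.25 + 289 = 319.25
|qE|² = (-4.5−(-12))² + (-7−0)² = 56.25 + 49 = 105.25
|qF|² = (-4.5−3)² + (-7−(-10.5))² = 56.25 + 12.25 = 68.5
The smallest is to C, so q lies in the Voronoi region of C.

C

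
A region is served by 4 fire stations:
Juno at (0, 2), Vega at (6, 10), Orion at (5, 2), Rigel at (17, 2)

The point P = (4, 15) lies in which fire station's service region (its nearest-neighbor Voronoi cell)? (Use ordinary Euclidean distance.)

Vega

Since √ is increasing, it suffices to compare squared distances:
d²(P, Juno) = (4−0)² + (15−2)² = 16 + 169 = 185
d²(P, Vega) = (4−6)² + (15−10)² = 4 + 25 = 29
d²(P, Orion) = (4−5)² + (15−2)² = 1 + 169 = 170
d²(P, Rigel) = (4−17)² + (15−2)² = 169 + 169 = 338
Vega is nearest.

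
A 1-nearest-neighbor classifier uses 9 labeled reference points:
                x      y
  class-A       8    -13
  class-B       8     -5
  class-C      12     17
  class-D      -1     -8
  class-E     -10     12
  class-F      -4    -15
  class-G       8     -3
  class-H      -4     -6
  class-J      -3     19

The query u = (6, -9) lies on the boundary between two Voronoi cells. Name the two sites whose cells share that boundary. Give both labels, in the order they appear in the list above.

Squared distances from u to each site:
d²(u, class-A) = 4 + 16 = 20
d²(u, class-B) = 4 + 16 = 20
d²(u, class-C) = 36 + 676 = 712
d²(u, class-D) = 49 + 1 = 50
d²(u, class-E) = 256 + 441 = 697
d²(u, class-F) = 100 + 36 = 136
d²(u, class-G) = 4 + 36 = 40
d²(u, class-H) = 100 + 9 = 109
d²(u, class-J) = 81 + 784 = 865
u is equidistant from class-A and class-B (both at squared distance 20), and every other site is strictly farther — so u lies on the class-A–class-B Voronoi edge.

class-A and class-B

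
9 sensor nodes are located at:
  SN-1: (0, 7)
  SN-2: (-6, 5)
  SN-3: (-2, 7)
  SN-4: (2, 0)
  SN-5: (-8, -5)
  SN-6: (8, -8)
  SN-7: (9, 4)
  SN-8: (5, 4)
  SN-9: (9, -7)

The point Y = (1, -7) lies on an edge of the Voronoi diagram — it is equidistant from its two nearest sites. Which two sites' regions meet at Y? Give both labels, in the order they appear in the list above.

Squared distances from Y to each site:
d²(Y, SN-1) = 1 + 196 = 197
d²(Y, SN-2) = 49 + 144 = 193
d²(Y, SN-3) = 9 + 196 = 205
d²(Y, SN-4) = 1 + 49 = 50
d²(Y, SN-5) = 81 + 4 = 85
d²(Y, SN-6) = 49 + 1 = 50
d²(Y, SN-7) = 64 + 121 = 185
d²(Y, SN-8) = 16 + 121 = 137
d²(Y, SN-9) = 64 + 0 = 64
Y is equidistant from SN-4 and SN-6 (both at squared distance 50), and every other site is strictly farther — so Y lies on the SN-4–SN-6 Voronoi edge.

SN-4 and SN-6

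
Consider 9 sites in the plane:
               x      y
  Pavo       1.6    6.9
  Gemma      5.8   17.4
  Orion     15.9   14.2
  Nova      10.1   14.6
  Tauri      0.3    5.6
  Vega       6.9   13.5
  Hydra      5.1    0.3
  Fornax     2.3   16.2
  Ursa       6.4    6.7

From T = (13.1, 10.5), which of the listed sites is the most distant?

Tauri

Squared Euclidean distances:
d²(T, Pavo) = (13.1−1.6)² + (10.5−6.9)² = 132.25 + 12.96 = 145.21
d²(T, Gemma) = (13.1−5.8)² + (10.5−17.4)² = 53.29 + 47.61 = 100.9
d²(T, Orion) = (13.1−15.9)² + (10.5−14.2)² = 7.84 + 13.69 = 21.53
d²(T, Nova) = (13.1−10.1)² + (10.5−14.6)² = 9 + 16.81 = 25.81
d²(T, Tauri) = (13.1−0.3)² + (10.5−5.6)² = 163.84 + 24.01 = 187.85
d²(T, Vega) = (13.1−6.9)² + (10.5−13.5)² = 38.44 + 9 = 47.44
d²(T, Hydra) = (13.1−5.1)² + (10.5−0.3)² = 64 + 104.04 = 168.04
d²(T, Fornax) = (13.1−2.3)² + (10.5−16.2)² = 116.64 + 32.49 = 149.13
d²(T, Ursa) = (13.1−6.4)² + (10.5−6.7)² = 44.89 + 14.44 = 59.33
The largest is to Tauri.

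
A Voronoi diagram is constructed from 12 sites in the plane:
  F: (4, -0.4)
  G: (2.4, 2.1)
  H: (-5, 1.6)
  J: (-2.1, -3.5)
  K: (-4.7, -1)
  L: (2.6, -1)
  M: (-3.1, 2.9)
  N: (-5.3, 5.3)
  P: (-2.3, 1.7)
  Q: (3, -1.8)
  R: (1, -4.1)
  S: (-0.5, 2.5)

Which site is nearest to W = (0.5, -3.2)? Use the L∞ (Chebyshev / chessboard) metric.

R

d(W,F) = max(3.5, 2.8) = 3.5
d(W,G) = max(1.9, 5.3) = 5.3
d(W,H) = max(5.5, 4.8) = 5.5
d(W,J) = max(2.6, 0.3) = 2.6
d(W,K) = max(5.2, 2.2) = 5.2
d(W,L) = max(2.1, 2.2) = 2.2
d(W,M) = max(3.6, 6.1) = 6.1
d(W,N) = max(5.8, 8.5) = 8.5
d(W,P) = max(2.8, 4.9) = 4.9
d(W,Q) = max(2.5, 1.4) = 2.5
d(W,R) = max(0.5, 0.9) = 0.9
d(W,S) = max(1, 5.7) = 5.7
The smallest is to R, so W lies in the Voronoi region of R.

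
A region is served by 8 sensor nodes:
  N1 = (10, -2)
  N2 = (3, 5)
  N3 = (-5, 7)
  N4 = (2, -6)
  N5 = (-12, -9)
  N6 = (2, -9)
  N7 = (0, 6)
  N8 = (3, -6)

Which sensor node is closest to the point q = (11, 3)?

Squared Euclidean distances:
|qN1|² = 1 + 25 = 26
|qN2|² = 64 + 4 = 68
|qN3|² = 256 + 16 = 272
|qN4|² = 81 + 81 = 162
|qN5|² = 529 + 144 = 673
|qN6|² = 81 + 144 = 225
|qN7|² = 121 + 9 = 130
|qN8|² = 64 + 81 = 145
Minimum is at N1.

N1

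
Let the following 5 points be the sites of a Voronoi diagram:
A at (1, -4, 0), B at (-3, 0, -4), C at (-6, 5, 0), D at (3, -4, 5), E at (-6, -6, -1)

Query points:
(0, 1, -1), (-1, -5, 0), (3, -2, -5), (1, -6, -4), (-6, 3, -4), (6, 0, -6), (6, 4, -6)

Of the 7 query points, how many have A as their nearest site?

(0, 1, -1) — d² to each: A:27, B:19, C:53, D:70, E:85 → nearest is B
(-1, -5, 0) — d² to each: A:5, B:45, C:125, D:42, E:27 → nearest is A
(3, -2, -5) — d² to each: A:33, B:41, C:155, D:104, E:113 → nearest is A
(1, -6, -4) — d² to each: A:20, B:52, C:186, D:89, E:58 → nearest is A
(-6, 3, -4) — d² to each: A:114, B:18, C:20, D:211, E:90 → nearest is B
(6, 0, -6) — d² to each: A:77, B:85, C:205, D:146, E:205 → nearest is A
(6, 4, -6) — d² to each: A:125, B:101, C:181, D:194, E:269 → nearest is B
4 of the 7 points have A as nearest.

4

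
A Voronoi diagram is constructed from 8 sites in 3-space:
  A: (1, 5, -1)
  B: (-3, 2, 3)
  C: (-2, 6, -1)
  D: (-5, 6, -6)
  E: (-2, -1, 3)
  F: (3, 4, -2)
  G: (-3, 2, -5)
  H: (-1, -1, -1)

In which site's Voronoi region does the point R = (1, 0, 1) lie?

Compare squared distances (the ordering matches that of the actual distances):
|RA|² = (1−1)² + (0−5)² + (1−(-1))² = 0 + 25 + 4 = 29
|RB|² = (1−(-3))² + (0−2)² + (1−3)² = 16 + 4 + 4 = 24
|RC|² = (1−(-2))² + (0−6)² + (1−(-1))² = 9 + 36 + 4 = 49
|RD|² = (1−(-5))² + (0−6)² + (1−(-6))² = 36 + 36 + 49 = 121
|RE|² = (1−(-2))² + (0−(-1))² + (1−3)² = 9 + 1 + 4 = 14
|RF|² = (1−3)² + (0−4)² + (1−(-2))² = 4 + 16 + 9 = 29
|RG|² = (1−(-3))² + (0−2)² + (1−(-5))² = 16 + 4 + 36 = 56
|RH|² = (1−(-1))² + (0−(-1))² + (1−(-1))² = 4 + 1 + 4 = 9
Minimum is at H.

H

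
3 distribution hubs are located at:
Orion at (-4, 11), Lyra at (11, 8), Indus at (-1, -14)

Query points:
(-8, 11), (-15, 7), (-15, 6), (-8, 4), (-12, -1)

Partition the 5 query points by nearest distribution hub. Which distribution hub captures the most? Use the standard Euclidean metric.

Orion

(-8, 11) — d² to each: Orion:16, Lyra:370, Indus:674 → nearest is Orion
(-15, 7) — d² to each: Orion:137, Lyra:677, Indus:637 → nearest is Orion
(-15, 6) — d² to each: Orion:146, Lyra:680, Indus:596 → nearest is Orion
(-8, 4) — d² to each: Orion:65, Lyra:377, Indus:373 → nearest is Orion
(-12, -1) — d² to each: Orion:208, Lyra:610, Indus:290 → nearest is Orion
Tally — Orion:5. Orion captures the most (5).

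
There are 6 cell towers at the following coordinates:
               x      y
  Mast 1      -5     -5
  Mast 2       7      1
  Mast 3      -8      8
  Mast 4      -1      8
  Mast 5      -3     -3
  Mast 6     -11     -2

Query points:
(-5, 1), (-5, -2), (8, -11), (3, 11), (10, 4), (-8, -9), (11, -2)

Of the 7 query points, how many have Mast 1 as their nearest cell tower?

1

(-5, 1) — d² to each: Mast 1:36, Mast 2:144, Mast 3:58, Mast 4:65, Mast 5:20, Mast 6:45 → nearest is Mast 5
(-5, -2) — d² to each: Mast 1:9, Mast 2:153, Mast 3:109, Mast 4:116, Mast 5:5, Mast 6:36 → nearest is Mast 5
(8, -11) — d² to each: Mast 1:205, Mast 2:145, Mast 3:617, Mast 4:442, Mast 5:185, Mast 6:442 → nearest is Mast 2
(3, 11) — d² to each: Mast 1:320, Mast 2:116, Mast 3:130, Mast 4:25, Mast 5:232, Mast 6:365 → nearest is Mast 4
(10, 4) — d² to each: Mast 1:306, Mast 2:18, Mast 3:340, Mast 4:137, Mast 5:218, Mast 6:477 → nearest is Mast 2
(-8, -9) — d² to each: Mast 1:25, Mast 2:325, Mast 3:289, Mast 4:338, Mast 5:61, Mast 6:58 → nearest is Mast 1
(11, -2) — d² to each: Mast 1:265, Mast 2:25, Mast 3:461, Mast 4:244, Mast 5:197, Mast 6:484 → nearest is Mast 2
1 of the 7 points has Mast 1 as nearest.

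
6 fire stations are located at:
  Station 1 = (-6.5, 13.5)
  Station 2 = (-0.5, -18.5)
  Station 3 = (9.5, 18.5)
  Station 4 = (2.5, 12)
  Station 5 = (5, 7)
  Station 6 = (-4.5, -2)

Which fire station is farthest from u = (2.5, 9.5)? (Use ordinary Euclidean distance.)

Station 2

Compare squared distances (the ordering matches that of the actual distances):
d²(u, Station 1) = (2.5−(-6.5))² + (9.5−13.5)² = 81 + 16 = 97
d²(u, Station 2) = (2.5−(-0.5))² + (9.5−(-18.5))² = 9 + 784 = 793
d²(u, Station 3) = (2.5−9.5)² + (9.5−18.5)² = 49 + 81 = 130
d²(u, Station 4) = (2.5−2.5)² + (9.5−12)² = 0 + 6.25 = 6.25
d²(u, Station 5) = (2.5−5)² + (9.5−7)² = 6.25 + 6.25 = 12.5
d²(u, Station 6) = (2.5−(-4.5))² + (9.5−(-2))² = 49 + 132.25 = 181.25
The largest is to Station 2.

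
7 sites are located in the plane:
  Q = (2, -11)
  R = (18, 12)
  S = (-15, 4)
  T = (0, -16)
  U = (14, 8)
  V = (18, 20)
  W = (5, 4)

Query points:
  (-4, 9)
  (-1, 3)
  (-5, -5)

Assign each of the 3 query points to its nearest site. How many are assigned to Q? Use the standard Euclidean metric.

1

(-4, 9) — d² to each: Q:436, R:493, S:146, T:641, U:325, V:605, W:106 → nearest is W
(-1, 3) — d² to each: Q:205, R:442, S:197, T:362, U:250, V:650, W:37 → nearest is W
(-5, -5) — d² to each: Q:85, R:818, S:181, T:146, U:530, V:1154, W:181 → nearest is Q
1 of the 3 points has Q as nearest.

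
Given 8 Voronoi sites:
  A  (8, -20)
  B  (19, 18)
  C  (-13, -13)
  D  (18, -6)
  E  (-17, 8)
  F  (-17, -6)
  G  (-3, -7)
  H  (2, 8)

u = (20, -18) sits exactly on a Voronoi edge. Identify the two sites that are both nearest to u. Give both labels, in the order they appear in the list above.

A and D

Squared distances from u to each site:
|uA|² = (20−8)² + (-18−(-20))² = 144 + 4 = 148
|uB|² = (20−19)² + (-18−18)² = 1 + 1296 = 1297
|uC|² = (20−(-13))² + (-18−(-13))² = 1089 + 25 = 1114
|uD|² = (20−18)² + (-18−(-6))² = 4 + 144 = 148
|uE|² = (20−(-17))² + (-18−8)² = 1369 + 676 = 2045
|uF|² = (20−(-17))² + (-18−(-6))² = 1369 + 144 = 1513
|uG|² = (20−(-3))² + (-18−(-7))² = 529 + 121 = 650
|uH|² = (20−2)² + (-18−8)² = 324 + 676 = 1000
u is equidistant from A and D (both at squared distance 148), and every other site is strictly farther — so u lies on the A–D Voronoi edge.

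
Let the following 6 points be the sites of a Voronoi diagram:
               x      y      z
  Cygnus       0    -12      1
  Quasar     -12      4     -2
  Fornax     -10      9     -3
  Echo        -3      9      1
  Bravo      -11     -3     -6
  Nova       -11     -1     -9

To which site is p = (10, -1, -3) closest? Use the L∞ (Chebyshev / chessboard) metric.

d(p, Cygnus) = max(10, 11, 4) = 11
d(p, Quasar) = max(22, 5, 1) = 22
d(p, Fornax) = max(20, 10, 0) = 20
d(p, Echo) = max(13, 10, 4) = 13
d(p, Bravo) = max(21, 2, 3) = 21
d(p, Nova) = max(21, 0, 6) = 21
The smallest is to Cygnus, so p lies in the Voronoi region of Cygnus.

Cygnus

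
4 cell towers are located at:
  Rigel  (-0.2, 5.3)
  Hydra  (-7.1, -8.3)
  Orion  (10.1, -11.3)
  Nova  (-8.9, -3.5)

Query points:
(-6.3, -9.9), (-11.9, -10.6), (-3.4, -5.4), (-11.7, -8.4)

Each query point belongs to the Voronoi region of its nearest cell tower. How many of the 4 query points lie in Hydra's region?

4

(-6.3, -9.9) — d² to each: Rigel:268.25, Hydra:3.2, Orion:270.92, Nova:47.72 → nearest is Hydra
(-11.9, -10.6) — d² to each: Rigel:389.7, Hydra:28.33, Orion:484.49, Nova:59.41 → nearest is Hydra
(-3.4, -5.4) — d² to each: Rigel:124.73, Hydra:22.1, Orion:217.06, Nova:33.86 → nearest is Hydra
(-11.7, -8.4) — d² to each: Rigel:319.94, Hydra:21.17, Orion:483.65, Nova:31.85 → nearest is Hydra
4 of the 4 points have Hydra as nearest.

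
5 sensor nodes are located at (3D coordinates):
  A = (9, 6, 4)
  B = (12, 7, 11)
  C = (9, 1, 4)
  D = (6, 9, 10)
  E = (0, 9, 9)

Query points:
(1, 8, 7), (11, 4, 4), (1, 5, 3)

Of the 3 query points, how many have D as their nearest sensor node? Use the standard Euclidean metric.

(1, 8, 7) — d² to each: A:77, B:138, C:122, D:35, E:6 → nearest is E
(11, 4, 4) — d² to each: A:8, B:59, C:13, D:86, E:171 → nearest is A
(1, 5, 3) — d² to each: A:66, B:189, C:81, D:90, E:53 → nearest is E
0 of the 3 points have D as nearest.

0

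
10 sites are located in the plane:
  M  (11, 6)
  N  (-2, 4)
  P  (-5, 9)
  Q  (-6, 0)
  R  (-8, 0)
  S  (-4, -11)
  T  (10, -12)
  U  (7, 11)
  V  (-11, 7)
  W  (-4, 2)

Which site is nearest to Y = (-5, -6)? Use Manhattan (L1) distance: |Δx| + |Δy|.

S

d(Y,M) = 16 + 12 = 28
d(Y,N) = 3 + 10 = 13
d(Y,P) = 0 + 15 = 15
d(Y,Q) = 1 + 6 = 7
d(Y,R) = 3 + 6 = 9
d(Y,S) = 1 + 5 = 6
d(Y,T) = 15 + 6 = 21
d(Y,U) = 12 + 17 = 29
d(Y,V) = 6 + 13 = 19
d(Y,W) = 1 + 8 = 9
S is nearest.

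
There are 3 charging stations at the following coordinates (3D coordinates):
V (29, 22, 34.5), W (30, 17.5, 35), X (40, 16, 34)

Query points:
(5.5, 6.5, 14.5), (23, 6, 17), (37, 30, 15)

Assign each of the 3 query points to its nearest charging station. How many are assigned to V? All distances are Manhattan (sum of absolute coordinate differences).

1

(5.5, 6.5, 14.5) — d to each: V:59, W:56, X:63.5 → nearest is W
(23, 6, 17) — d to each: V:39.5, W:36.5, X:44 → nearest is W
(37, 30, 15) — d to each: V:35.5, W:39.5, X:36 → nearest is V
1 of the 3 points has V as nearest.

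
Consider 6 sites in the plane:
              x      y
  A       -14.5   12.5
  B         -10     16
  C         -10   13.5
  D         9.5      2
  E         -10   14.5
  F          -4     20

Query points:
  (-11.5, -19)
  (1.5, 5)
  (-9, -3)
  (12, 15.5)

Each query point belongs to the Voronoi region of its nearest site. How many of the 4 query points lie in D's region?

3

(-11.5, -19) — d² to each: A:1001.25, B:1227.25, C:1058.5, D:882, E:1124.5, F:1577.25 → nearest is D
(1.5, 5) — d² to each: A:312.25, B:253.25, C:204.5, D:73, E:222.5, F:255.25 → nearest is D
(-9, -3) — d² to each: A:270.5, B:362, C:273.25, D:367.25, E:307.25, F:554 → nearest is A
(12, 15.5) — d² to each: A:711.25, B:484.25, C:488, D:188.5, E:485, F:276.25 → nearest is D
3 of the 4 points have D as nearest.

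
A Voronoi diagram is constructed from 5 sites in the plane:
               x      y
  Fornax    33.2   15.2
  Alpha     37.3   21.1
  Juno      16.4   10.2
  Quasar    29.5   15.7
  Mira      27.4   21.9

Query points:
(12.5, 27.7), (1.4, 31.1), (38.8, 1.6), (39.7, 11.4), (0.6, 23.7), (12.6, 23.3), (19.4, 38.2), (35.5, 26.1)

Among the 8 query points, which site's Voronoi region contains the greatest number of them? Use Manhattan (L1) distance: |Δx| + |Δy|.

Mira

(12.5, 27.7) — d to each: Fornax:33.2, Alpha:31.4, Juno:21.4, Quasar:29, Mira:20.7 → nearest is Mira
(1.4, 31.1) — d to each: Fornax:47.7, Alpha:45.9, Juno:35.9, Quasar:43.5, Mira:35.2 → nearest is Mira
(38.8, 1.6) — d to each: Fornax:19.2, Alpha:21, Juno:31, Quasar:23.4, Mira:31.7 → nearest is Fornax
(39.7, 11.4) — d to each: Fornax:10.3, Alpha:12.1, Juno:24.5, Quasar:14.5, Mira:22.8 → nearest is Fornax
(0.6, 23.7) — d to each: Fornax:41.1, Alpha:39.3, Juno:29.3, Quasar:36.9, Mira:28.6 → nearest is Mira
(12.6, 23.3) — d to each: Fornax:28.7, Alpha:26.9, Juno:16.9, Quasar:24.5, Mira:16.2 → nearest is Mira
(19.4, 38.2) — d to each: Fornax:36.8, Alpha:35, Juno:31, Quasar:32.6, Mira:24.3 → nearest is Mira
(35.5, 26.1) — d to each: Fornax:13.2, Alpha:6.8, Juno:35, Quasar:16.4, Mira:12.3 → nearest is Alpha
Tally — Fornax:2, Alpha:1, Mira:5. Mira captures the most (5).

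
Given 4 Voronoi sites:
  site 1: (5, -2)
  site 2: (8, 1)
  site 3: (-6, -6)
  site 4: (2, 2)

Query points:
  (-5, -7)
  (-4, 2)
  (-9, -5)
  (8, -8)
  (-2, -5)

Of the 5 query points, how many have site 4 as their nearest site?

(-5, -7) — d² to each: site 1:125, site 2:233, site 3:2, site 4:130 → nearest is site 3
(-4, 2) — d² to each: site 1:97, site 2:145, site 3:68, site 4:36 → nearest is site 4
(-9, -5) — d² to each: site 1:205, site 2:325, site 3:10, site 4:170 → nearest is site 3
(8, -8) — d² to each: site 1:45, site 2:81, site 3:200, site 4:136 → nearest is site 1
(-2, -5) — d² to each: site 1:58, site 2:136, site 3:17, site 4:65 → nearest is site 3
1 of the 5 points has site 4 as nearest.

1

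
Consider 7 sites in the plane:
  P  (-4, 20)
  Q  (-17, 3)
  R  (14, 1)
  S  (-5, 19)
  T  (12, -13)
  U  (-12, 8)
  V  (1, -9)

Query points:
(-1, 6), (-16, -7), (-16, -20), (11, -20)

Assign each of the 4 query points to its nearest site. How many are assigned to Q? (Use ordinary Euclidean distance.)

1

(-1, 6) — d² to each: P:205, Q:265, R:250, S:185, T:530, U:125, V:229 → nearest is U
(-16, -7) — d² to each: P:873, Q:101, R:964, S:797, T:820, U:241, V:293 → nearest is Q
(-16, -20) — d² to each: P:1744, Q:530, R:1341, S:1642, T:833, U:800, V:410 → nearest is V
(11, -20) — d² to each: P:1825, Q:1313, R:450, S:1777, T:50, U:1313, V:221 → nearest is T
1 of the 4 points has Q as nearest.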